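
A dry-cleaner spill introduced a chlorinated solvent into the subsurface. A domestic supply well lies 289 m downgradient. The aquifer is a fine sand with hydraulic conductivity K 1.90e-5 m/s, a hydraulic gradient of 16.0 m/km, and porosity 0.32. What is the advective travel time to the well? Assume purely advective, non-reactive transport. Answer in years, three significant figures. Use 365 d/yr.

9.65 years

K = 1.90e-5 m/s × 86400 s/d = 1.642 m/d
Specific discharge q = 1.642 × 0.016 = 0.02627 m/d
v = Ki/n = 1.642·0.016/0.32 = 0.08208 m/d
t = L / v = 289 / 0.08208 = 3521 d
   = 3521 / 365 = 9.65 yr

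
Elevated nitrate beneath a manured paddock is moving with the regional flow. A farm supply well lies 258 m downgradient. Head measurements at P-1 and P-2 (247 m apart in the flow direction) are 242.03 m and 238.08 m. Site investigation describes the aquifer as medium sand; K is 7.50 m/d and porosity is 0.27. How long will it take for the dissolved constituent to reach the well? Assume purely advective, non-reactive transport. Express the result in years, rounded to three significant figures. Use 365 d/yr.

Hydraulic gradient i = (242.03 − 238.08) / 247 = 3.95 / 247 = 0.01599
q = Ki = 7.50 × 0.01599 = 0.1199 m/d
Seepage velocity v = q / n = 0.1199 / 0.27 = 0.4442 m/d
t = L / v = 258 / 0.4442 = 580.8 d
   = 580.8 / 365 = 1.59 yr

1.59 years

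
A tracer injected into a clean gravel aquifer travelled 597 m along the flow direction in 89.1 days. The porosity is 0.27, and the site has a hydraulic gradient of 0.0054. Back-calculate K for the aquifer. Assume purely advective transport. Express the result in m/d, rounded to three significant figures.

335 m/d

v = L / t = 597 / 89.1 = 6.700 m/d
K = v · n / i = 6.700 × 0.27 / 0.0054 = 335 m/d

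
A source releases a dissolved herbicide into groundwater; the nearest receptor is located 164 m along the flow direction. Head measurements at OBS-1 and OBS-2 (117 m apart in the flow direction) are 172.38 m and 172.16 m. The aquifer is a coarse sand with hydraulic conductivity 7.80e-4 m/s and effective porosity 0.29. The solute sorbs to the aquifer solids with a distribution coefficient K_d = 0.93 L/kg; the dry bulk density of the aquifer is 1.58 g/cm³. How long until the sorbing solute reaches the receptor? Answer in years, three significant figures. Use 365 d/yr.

6.24 years

Hydraulic gradient i = (172.38 − 172.16) / 117 = 0.22 / 117 = 0.001880
K = 7.80e-4 m/s × 86400 s/d = 67.39 m/d
Darcy flux q = K·i = 67.39 × 0.001880 = 0.1267 m/d
Seepage velocity v = q / n = 0.1267 / 0.29 = 0.4370 m/d
Retardation R = 1 + ρ_b·K_d/n = 1 + 1.58×0.93/0.29 = 6.067
Contaminant velocity v_c = v/R = 0.4370/6.067 = 0.07202 m/d
t = L/v_c = 164/0.07202 = 2277 d
   = 2277/365 = 6.24 yr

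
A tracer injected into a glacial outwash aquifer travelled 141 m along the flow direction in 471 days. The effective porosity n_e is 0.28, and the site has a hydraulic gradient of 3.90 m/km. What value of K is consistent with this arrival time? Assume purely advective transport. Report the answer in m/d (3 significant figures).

v = L / t = 141 / 471 = 0.2994 m/d
K = v · n / i = 0.2994 × 0.28 / 0.0039 = 21.5 m/d

21.5 m/d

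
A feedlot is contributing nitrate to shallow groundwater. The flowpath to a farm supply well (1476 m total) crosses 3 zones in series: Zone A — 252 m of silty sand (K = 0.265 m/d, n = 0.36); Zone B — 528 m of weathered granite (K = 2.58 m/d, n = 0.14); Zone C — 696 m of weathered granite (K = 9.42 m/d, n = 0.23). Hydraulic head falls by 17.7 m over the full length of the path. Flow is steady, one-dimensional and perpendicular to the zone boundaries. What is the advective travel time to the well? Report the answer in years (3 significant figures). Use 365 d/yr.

61.8 years

Continuity: the same q passes through each zone, so ΔH = q·Σ(L_j/K_j) — the zones act as resistances in series.
Σ(L/K) = 252/0.265 + 528/2.58 + 696/9.42 = 950.9 + 204.7 + 73.89 = 1229 d
q = ΔH / Σ(L/K) = 17.7 / 1229 = 0.01440 m/d (same in every zone)
Zone A: v = q/n = 0.01440/0.36 = 0.03999 m/d → t_A = 252/0.03999 = 6302 d
Zone B: v = q/n = 0.01440/0.14 = 0.1028 m/d → t_B = 528/0.1028 = 5135 d
Zone C: v = q/n = 0.01440/0.23 = 0.06259 m/d → t_C = 696/0.06259 = 11120 d
Total t = 6302 + 5135 + 11120 = 22560 d
   = 22560 / 365 = 61.8 yr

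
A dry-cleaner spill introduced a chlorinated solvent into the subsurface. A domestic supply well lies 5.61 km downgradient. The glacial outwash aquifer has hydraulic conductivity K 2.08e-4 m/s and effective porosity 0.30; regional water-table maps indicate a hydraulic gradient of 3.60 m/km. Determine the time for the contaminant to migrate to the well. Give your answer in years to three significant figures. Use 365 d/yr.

71.3 years

K = 2.08e-4 m/s × 86400 s/d = 17.97 m/d
q = Ki = 17.97 × 0.0036 = 0.06470 m/d
Seepage velocity v = q / n = 0.06470 / 0.30 = 0.2157 m/d
L = 5.61 km = 5610 m
t = L / v = 5610 / 0.2157 = 26010 d
   = 26010 / 365 = 71.3 yr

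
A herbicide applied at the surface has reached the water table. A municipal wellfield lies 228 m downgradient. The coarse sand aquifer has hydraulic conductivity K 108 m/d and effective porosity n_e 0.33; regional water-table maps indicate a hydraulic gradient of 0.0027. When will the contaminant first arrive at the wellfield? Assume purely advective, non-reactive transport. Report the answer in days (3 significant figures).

Specific discharge q = 108 × 0.0027 = 0.2916 m/d
Seepage velocity v = q / n = 0.2916 / 0.33 = 0.8836 m/d
t = L / v = 228 / 0.8836 = 258.0 d

258 days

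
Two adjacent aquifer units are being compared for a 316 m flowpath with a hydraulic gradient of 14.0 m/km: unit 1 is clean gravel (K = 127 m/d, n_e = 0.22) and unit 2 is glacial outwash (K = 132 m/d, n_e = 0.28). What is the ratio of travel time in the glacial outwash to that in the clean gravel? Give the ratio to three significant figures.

1.22

Unit 1 (clean gravel): v = 127×0.014/0.22 = 8.082 m/d, t = 316/8.082 = 39.10 d
Unit 2 (glacial outwash): v = 132×0.014/0.28 = 6.600 m/d, t = 316/6.600 = 47.88 d
t(glacial outwash) / t(clean gravel) = 47.88/39.10 = 1.22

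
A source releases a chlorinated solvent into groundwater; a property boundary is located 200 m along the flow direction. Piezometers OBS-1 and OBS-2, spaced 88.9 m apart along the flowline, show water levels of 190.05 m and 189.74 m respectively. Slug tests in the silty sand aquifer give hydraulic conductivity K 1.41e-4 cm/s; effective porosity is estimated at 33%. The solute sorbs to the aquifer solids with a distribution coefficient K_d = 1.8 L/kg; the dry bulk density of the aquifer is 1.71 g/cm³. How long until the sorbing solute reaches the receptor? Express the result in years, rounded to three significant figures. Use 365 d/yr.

4400 years

Hydraulic gradient i = (190.05 − 189.74) / 88.9 = 0.31 / 88.9 = 0.003487
K = 1.41e-4 cm/s × 864 = 0.1218 m/d
Specific discharge q = 0.1218 × 0.003487 = 4.248e-4 m/d
v = Ki/n = 0.1218·0.003487/0.33 = 0.001287 m/d
Retardation R = 1 + ρ_b·K_d/n = 1 + 1.71×1.8/0.33 = 10.33
Contaminant velocity v_c = v/R = 0.001287/10.33 = 1.247e-4 m/d
t = L/v_c = 200/1.247e-4 = 1.604e6 d
   = 1.604e6/365 = 4400 yr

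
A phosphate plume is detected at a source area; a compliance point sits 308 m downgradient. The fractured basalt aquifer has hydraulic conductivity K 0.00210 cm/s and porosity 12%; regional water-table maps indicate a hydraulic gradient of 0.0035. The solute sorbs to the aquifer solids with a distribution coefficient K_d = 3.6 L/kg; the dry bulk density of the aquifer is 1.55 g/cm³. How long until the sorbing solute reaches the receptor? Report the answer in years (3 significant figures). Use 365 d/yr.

K = 0.00210 cm/s × 864 = 1.814 m/d
q = Ki = 1.814 × 0.0035 = 0.006350 m/d
Average linear velocity = 0.006350 / 0.12 = 0.05292 m/d
Retardation R = 1 + ρ_b·K_d/n = 1 + 1.55×3.6/0.12 = 47.50
Contaminant velocity v_c = v/R = 0.05292/47.50 = 0.001114 m/d
t = L/v_c = 308/0.001114 = 276500 d
   = 276500/365 = 757 yr

757 years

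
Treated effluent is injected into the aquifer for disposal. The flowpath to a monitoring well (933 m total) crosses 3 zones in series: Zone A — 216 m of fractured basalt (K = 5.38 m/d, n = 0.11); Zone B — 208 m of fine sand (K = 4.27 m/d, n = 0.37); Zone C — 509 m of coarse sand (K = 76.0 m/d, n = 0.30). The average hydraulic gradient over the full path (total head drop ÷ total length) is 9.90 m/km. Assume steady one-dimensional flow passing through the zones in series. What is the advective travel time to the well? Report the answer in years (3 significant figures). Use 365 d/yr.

7.18 years

Steady 1-D flow in series ⇒ the Darcy flux q is identical in every zone and the zone head losses add (resistances L/K in series).
Σ(L/K) = 216/5.38 + 208/4.27 + 509/76.0 = 40.15 + 48.71 + 6.697 = 95.56 d
K_eq = L_total / Σ(L/K) = 933 / 95.56 = 9.764 m/d
q = K_eq · i = 9.764 × 0.0099 = 0.09666 m/d (same in every zone)
Zone A: v = q/n = 0.09666/0.11 = 0.8787 m/d → t_A = 216/0.8787 = 245.8 d
Zone B: v = q/n = 0.09666/0.37 = 0.2612 m/d → t_B = 208/0.2612 = 796.2 d
Zone C: v = q/n = 0.09666/0.30 = 0.3222 m/d → t_C = 509/0.3222 = 1580 d
Total t = 245.8 + 796.2 + 1580 = 2622 d
   = 2622 / 365 = 7.18 yr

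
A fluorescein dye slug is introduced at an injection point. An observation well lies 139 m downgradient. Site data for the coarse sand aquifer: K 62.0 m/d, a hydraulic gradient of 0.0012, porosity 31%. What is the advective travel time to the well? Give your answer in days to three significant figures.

q = Ki = 62.0 × 0.0012 = 0.07440 m/d
v_s = q/n_e = 0.07440/0.31 = 0.2400 m/d
t = L / v = 139 / 0.2400 = 579.2 d

579 days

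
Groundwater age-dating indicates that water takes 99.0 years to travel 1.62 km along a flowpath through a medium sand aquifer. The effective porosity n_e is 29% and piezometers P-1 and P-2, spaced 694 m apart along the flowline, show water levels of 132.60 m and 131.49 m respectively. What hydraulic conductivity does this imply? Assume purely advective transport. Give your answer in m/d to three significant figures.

Hydraulic gradient i = (132.60 − 131.49) / 694 = 1.11 / 694 = 0.001599
t = 99.0 years = 36140 d
L = 1.62 km = 1620 m
v = L / t = 1620 / 36140 = 0.04483 m/d
K = v · n / i = 0.04483 × 0.29 / 0.001599 = 8.13 m/d

8.13 m/d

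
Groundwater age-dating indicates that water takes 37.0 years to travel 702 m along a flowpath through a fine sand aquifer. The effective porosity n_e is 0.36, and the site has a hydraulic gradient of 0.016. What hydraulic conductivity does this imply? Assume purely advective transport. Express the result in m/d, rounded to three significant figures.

1.17 m/d

t = 37.0 years = 13510 d
v = L / t = 702 / 13510 = 0.05198 m/d
K = v · n / i = 0.05198 × 0.36 / 0.016 = 1.17 m/d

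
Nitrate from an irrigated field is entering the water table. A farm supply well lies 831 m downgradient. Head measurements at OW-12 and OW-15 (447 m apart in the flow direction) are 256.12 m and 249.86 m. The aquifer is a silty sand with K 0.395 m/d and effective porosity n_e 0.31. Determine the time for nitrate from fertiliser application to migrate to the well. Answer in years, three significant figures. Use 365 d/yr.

Hydraulic gradient i = (256.12 − 249.86) / 447 = 6.26 / 447 = 0.01400
Specific discharge q = 0.395 × 0.01400 = 0.005532 m/d
Seepage velocity v = q / n = 0.005532 / 0.31 = 0.01784 m/d
t = L / v = 831 / 0.01784 = 46570 d
   = 46570 / 365 = 128 yr

128 years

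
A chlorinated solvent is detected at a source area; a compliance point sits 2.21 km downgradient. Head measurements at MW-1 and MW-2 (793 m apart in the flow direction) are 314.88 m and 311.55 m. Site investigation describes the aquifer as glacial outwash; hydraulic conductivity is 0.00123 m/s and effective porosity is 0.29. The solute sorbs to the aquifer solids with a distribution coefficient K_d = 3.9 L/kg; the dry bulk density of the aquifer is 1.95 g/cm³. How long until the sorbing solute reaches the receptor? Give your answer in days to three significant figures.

39100 days

Hydraulic gradient i = (314.88 − 311.55) / 793 = 3.33 / 793 = 0.004199
K = 0.00123 m/s × 86400 s/d = 106.3 m/d
Darcy flux q = K·i = 106.3 × 0.004199 = 0.4463 m/d
v_s = q/n_e = 0.4463/0.29 = 1.539 m/d
Retardation R = 1 + ρ_b·K_d/n = 1 + 1.95×3.9/0.29 = 27.22
Contaminant velocity v_c = v/R = 1.539/27.22 = 0.05652 m/d
L = 2.21 km = 2210 m
t = L/v_c = 2210/0.05652 = 39100 d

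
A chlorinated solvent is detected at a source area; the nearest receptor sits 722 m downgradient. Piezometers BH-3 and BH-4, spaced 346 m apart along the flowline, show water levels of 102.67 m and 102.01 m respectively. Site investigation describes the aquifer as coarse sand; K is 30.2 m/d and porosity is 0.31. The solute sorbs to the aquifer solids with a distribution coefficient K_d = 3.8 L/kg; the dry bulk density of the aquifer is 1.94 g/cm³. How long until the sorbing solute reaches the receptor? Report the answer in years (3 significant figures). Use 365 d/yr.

264 years

Hydraulic gradient i = (102.67 − 102.01) / 346 = 0.66 / 346 = 0.001908
q = Ki = 30.2 × 0.001908 = 0.05761 m/d
v = Ki/n = 30.2·0.001908/0.31 = 0.1858 m/d
Retardation R = 1 + ρ_b·K_d/n = 1 + 1.94×3.8/0.31 = 24.78
Contaminant velocity v_c = v/R = 0.1858/24.78 = 0.007499 m/d
t = L/v_c = 722/0.007499 = 96280 d
   = 96280/365 = 264 yr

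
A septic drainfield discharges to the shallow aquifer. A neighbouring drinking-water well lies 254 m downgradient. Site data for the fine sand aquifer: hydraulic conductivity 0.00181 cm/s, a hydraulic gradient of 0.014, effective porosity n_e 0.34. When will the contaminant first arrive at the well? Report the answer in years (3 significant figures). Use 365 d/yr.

K = 0.00181 cm/s × 864 = 1.564 m/d
Specific discharge q = 1.564 × 0.014 = 0.02189 m/d
Seepage velocity v = q / n = 0.02189 / 0.34 = 0.06439 m/d
t = L / v = 254 / 0.06439 = 3945 d
   = 3945 / 365 = 10.8 yr

10.8 years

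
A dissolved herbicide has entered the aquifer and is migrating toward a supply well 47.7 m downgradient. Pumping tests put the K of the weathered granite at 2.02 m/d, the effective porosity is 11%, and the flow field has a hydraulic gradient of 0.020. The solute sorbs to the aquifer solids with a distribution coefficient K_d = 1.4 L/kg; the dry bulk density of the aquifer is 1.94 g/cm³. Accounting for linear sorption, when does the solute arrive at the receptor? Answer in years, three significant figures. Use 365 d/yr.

q = Ki = 2.02 × 0.020 = 0.04040 m/d
v = Ki/n = 2.02·0.020/0.11 = 0.3673 m/d
Retardation R = 1 + ρ_b·K_d/n = 1 + 1.94×1.4/0.11 = 25.69
Contaminant velocity v_c = v/R = 0.3673/25.69 = 0.01430 m/d
t = L/v_c = 47.7/0.01430 = 3337 d
   = 3337/365 = 9.14 yr

9.14 years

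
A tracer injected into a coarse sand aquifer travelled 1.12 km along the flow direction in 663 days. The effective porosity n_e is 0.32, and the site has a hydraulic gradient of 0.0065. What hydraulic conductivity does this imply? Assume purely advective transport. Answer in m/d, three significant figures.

83.2 m/d

L = 1.12 km = 1120 m
v = L / t = 1120 / 663 = 1.689 m/d
K = v · n / i = 1.689 × 0.32 / 0.0065 = 83.2 m/d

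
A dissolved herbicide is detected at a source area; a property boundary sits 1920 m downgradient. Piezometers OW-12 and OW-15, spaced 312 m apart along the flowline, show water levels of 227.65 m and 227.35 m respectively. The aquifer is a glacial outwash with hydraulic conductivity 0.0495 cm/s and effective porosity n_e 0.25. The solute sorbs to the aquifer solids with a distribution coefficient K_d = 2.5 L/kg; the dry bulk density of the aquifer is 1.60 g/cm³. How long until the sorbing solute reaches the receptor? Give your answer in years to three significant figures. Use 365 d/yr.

544 years

Hydraulic gradient i = (227.65 − 227.35) / 312 = 0.30 / 312 = 9.615e-4
K = 0.0495 cm/s × 864 = 42.77 m/d
Darcy flux q = K·i = 42.77 × 9.615e-4 = 0.04112 m/d
Seepage velocity v = q / n = 0.04112 / 0.25 = 0.1645 m/d
Retardation R = 1 + ρ_b·K_d/n = 1 + 1.60×2.5/0.25 = 17.00
Contaminant velocity v_c = v/R = 0.1645/17.00 = 0.009676 m/d
t = L/v_c = 1920/0.009676 = 198400 d
   = 198400/365 = 544 yr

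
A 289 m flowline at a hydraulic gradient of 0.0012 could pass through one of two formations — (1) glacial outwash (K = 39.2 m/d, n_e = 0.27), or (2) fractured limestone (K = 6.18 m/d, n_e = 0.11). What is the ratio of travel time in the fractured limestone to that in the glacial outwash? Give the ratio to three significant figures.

Unit 1 (glacial outwash): v = 39.2×0.0012/0.27 = 0.1742 m/d, t = 289/0.1742 = 1659 d
Unit 2 (fractured limestone): v = 6.18×0.0012/0.11 = 0.06742 m/d, t = 289/0.06742 = 4287 d
t(fractured limestone) / t(glacial outwash) = 4287/1659 = 2.58

2.58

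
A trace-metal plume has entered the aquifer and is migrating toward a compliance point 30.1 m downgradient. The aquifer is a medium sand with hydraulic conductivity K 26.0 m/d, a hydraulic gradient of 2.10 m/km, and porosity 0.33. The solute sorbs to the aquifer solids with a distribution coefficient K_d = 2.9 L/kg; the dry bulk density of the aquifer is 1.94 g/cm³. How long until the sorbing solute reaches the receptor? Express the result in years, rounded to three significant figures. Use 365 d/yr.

9.00 years

Specific discharge q = 26.0 × 0.0021 = 0.05460 m/d
v = Ki/n = 26.0·0.0021/0.33 = 0.1655 m/d
Retardation R = 1 + ρ_b·K_d/n = 1 + 1.94×2.9/0.33 = 18.05
Contaminant velocity v_c = v/R = 0.1655/18.05 = 0.009167 m/d
t = L/v_c = 30.1/0.009167 = 3283 d
   = 3283/365 = 9.00 yr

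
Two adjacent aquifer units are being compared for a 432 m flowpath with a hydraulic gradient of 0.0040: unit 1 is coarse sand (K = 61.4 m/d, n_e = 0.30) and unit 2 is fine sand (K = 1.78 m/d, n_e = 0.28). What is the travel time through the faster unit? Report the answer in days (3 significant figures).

528 days

Unit 1 (coarse sand): v = 61.4×0.0040/0.30 = 0.8187 m/d, t = 432/0.8187 = 527.7 d
Unit 2 (fine sand): v = 1.78×0.0040/0.28 = 0.02543 m/d, t = 432/0.02543 = 16990 d
Faster unit: t = 528 d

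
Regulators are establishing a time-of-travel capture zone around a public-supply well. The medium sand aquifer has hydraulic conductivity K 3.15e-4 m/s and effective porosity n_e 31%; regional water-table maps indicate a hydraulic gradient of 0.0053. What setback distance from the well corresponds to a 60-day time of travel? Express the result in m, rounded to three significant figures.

27.9 m

K = 3.15e-4 m/s × 86400 s/d = 27.22 m/d
Darcy flux q = K·i = 27.22 × 0.0053 = 0.1442 m/d
Seepage velocity v = q / n = 0.1442 / 0.31 = 0.4653 m/d
L = v × T = 0.4653 × 60 = 27.92 m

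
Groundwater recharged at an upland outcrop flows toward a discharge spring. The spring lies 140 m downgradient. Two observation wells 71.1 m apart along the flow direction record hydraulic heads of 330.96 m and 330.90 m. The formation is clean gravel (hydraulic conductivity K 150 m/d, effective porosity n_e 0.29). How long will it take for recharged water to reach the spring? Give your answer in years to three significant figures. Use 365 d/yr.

0.879 years

Hydraulic gradient i = (330.96 − 330.90) / 71.1 = 0.06 / 71.1 = 8.439e-4
Specific discharge q = 150 × 8.439e-4 = 0.1266 m/d
Seepage velocity v = q / n = 0.1266 / 0.29 = 0.4365 m/d
t = L / v = 140 / 0.4365 = 320.7 d
   = 320.7 / 365 = 0.879 yr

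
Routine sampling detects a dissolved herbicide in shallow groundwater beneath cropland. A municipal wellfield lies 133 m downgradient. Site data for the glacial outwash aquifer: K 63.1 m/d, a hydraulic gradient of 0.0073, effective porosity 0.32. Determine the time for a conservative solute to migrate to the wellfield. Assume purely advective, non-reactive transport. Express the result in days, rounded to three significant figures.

92.4 days

Darcy flux q = K·i = 63.1 × 0.0073 = 0.4606 m/d
v = Ki/n = 63.1·0.0073/0.32 = 1.439 m/d
t = L / v = 133 / 1.439 = 92.40 d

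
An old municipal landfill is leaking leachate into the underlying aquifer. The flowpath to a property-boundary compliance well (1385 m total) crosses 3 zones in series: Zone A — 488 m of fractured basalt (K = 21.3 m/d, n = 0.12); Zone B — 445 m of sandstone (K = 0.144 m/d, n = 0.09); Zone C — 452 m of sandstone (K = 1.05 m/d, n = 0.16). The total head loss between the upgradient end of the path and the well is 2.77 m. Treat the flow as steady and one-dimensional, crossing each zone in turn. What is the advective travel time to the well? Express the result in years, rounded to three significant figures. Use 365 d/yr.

599 years

Continuity: the same q passes through each zone, so ΔH = q·Σ(L_j/K_j) — the zones act as resistances in series.
Σ(L/K) = 488/21.3 + 445/0.144 + 452/1.05 = 22.91 + 3090 + 430.5 = 3544 d
q = ΔH / Σ(L/K) = 2.77 / 3544 = 7.817e-4 m/d (same in every zone)
Zone A: v = q/n = 7.817e-4/0.12 = 0.006514 m/d → t_A = 488/0.006514 = 74920 d
Zone B: v = q/n = 7.817e-4/0.09 = 0.008685 m/d → t_B = 445/0.008685 = 51240 d
Zone C: v = q/n = 7.817e-4/0.16 = 0.004885 m/d → t_C = 452/0.004885 = 92520 d
Total t = 74920 + 51240 + 92520 = 218700 d
   = 218700 / 365 = 599 yr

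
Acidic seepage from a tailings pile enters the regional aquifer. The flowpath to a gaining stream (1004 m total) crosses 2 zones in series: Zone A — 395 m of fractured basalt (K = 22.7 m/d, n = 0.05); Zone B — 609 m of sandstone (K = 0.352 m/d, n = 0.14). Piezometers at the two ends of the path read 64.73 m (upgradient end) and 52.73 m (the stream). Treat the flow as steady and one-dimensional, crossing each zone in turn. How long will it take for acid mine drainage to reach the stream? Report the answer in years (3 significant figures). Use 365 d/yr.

41.9 years

Total head drop ΔH = 64.73 − 52.73 = 12.00 m
Steady 1-D flow in series ⇒ the Darcy flux q is identical in every zone and the zone head losses add (resistances L/K in series).
Σ(L/K) = 395/22.7 + 609/0.352 = 17.40 + 1730 = 1748 d
q = ΔH / Σ(L/K) = 12.00 / 1748 = 0.006867 m/d (same in every zone)
Zone A: v = q/n = 0.006867/0.05 = 0.1373 m/d → t_A = 395/0.1373 = 2876 d
Zone B: v = q/n = 0.006867/0.14 = 0.04905 m/d → t_B = 609/0.04905 = 12420 d
Total t = 2876 + 12420 = 15290 d
   = 15290 / 365 = 41.9 yr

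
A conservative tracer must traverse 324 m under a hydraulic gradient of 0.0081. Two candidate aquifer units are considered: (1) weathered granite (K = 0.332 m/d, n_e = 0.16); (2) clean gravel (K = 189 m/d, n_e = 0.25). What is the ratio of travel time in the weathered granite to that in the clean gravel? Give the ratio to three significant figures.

Unit 1 (weathered granite): v = 0.332×0.0081/0.16 = 0.01681 m/d, t = 324/0.01681 = 19280 d
Unit 2 (clean gravel): v = 189×0.0081/0.25 = 6.124 m/d, t = 324/6.124 = 52.91 d
t(weathered granite) / t(clean gravel) = 19280/52.91 = 364

364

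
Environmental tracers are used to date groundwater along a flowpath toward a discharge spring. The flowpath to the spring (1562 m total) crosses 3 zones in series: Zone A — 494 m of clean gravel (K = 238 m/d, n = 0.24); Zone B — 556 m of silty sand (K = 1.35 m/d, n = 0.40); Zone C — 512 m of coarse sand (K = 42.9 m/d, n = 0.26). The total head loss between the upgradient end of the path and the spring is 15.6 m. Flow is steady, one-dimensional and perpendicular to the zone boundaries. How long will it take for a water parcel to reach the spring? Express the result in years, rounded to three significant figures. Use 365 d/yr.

Continuity: the same q passes through each zone, so ΔH = q·Σ(L_j/K_j) — the zones act as resistances in series.
Σ(L/K) = 494/238 + 556/1.35 + 512/42.9 = 2.076 + 411.9 + 11.93 = 425.9 d
q = ΔH / Σ(L/K) = 15.6 / 425.9 = 0.03663 m/d (same in every zone)
Zone A: v = q/n = 0.03663/0.24 = 0.1526 m/d → t_A = 494/0.1526 = 3237 d
Zone B: v = q/n = 0.03663/0.40 = 0.09158 m/d → t_B = 556/0.09158 = 6071 d
Zone C: v = q/n = 0.03663/0.26 = 0.1409 m/d → t_C = 512/0.1409 = 3634 d
Total t = 3237 + 6071 + 3634 = 12940 d
   = 12940 / 365 = 35.5 yr

35.5 years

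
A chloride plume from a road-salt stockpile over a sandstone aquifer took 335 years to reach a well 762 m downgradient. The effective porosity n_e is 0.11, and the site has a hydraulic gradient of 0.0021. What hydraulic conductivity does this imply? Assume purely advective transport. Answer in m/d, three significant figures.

0.326 m/d

t = 335 years = 122300 d
v = L / t = 762 / 122300 = 0.006232 m/d
K = v · n / i = 0.006232 × 0.11 / 0.0021 = 0.326 m/d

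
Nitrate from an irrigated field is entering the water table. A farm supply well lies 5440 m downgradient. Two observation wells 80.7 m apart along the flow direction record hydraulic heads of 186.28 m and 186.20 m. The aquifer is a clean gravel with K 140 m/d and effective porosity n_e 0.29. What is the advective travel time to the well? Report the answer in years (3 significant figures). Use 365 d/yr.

31.1 years

Hydraulic gradient i = (186.28 − 186.20) / 80.7 = 0.08 / 80.7 = 9.913e-4
Specific discharge q = 140 × 9.913e-4 = 0.1388 m/d
v = Ki/n = 140·9.913e-4/0.29 = 0.4786 m/d
t = L / v = 5440 / 0.4786 = 11370 d
   = 11370 / 365 = 31.1 yr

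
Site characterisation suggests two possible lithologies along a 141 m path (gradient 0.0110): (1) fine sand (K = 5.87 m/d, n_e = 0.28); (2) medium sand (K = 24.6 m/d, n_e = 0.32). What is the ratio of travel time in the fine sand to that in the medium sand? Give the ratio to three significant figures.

Unit 1 (fine sand): v = 5.87×0.011/0.28 = 0.2306 m/d, t = 141/0.2306 = 611.4 d
Unit 2 (medium sand): v = 24.6×0.011/0.32 = 0.8456 m/d, t = 141/0.8456 = 166.7 d
t(fine sand) / t(medium sand) = 611.4/166.7 = 3.67

3.67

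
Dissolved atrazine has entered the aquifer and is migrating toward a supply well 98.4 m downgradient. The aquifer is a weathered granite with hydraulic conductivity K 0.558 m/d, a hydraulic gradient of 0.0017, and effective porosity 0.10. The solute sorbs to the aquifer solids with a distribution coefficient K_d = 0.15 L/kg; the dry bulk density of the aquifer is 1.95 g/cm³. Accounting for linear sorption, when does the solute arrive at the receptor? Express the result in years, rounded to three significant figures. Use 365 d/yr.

Specific discharge q = 0.558 × 0.0017 = 9.486e-4 m/d
v_s = q/n_e = 9.486e-4/0.10 = 0.009486 m/d
Retardation R = 1 + ρ_b·K_d/n = 1 + 1.95×0.15/0.10 = 3.925
Contaminant velocity v_c = v/R = 0.009486/3.925 = 0.002417 m/d
t = L/v_c = 98.4/0.002417 = 40710 d
   = 40710/365 = 112 yr

112 years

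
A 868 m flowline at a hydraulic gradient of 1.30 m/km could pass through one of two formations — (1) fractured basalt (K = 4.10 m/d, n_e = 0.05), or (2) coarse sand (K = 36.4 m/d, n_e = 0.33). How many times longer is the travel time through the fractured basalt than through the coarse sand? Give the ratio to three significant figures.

Unit 1 (fractured basalt): v = 4.10×0.0013/0.05 = 0.1066 m/d, t = 868/0.1066 = 8143 d
Unit 2 (coarse sand): v = 36.4×0.0013/0.33 = 0.1434 m/d, t = 868/0.1434 = 6053 d
t(fractured basalt) / t(coarse sand) = 8143/6053 = 1.35

1.35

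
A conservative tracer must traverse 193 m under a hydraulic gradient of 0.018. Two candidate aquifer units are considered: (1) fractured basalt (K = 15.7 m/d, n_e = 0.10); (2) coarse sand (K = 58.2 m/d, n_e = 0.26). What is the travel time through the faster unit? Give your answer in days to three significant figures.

47.9 days

Unit 1 (fractured basalt): v = 15.7×0.018/0.10 = 2.826 m/d, t = 193/2.826 = 68.29 d
Unit 2 (coarse sand): v = 58.2×0.018/0.26 = 4.029 m/d, t = 193/4.029 = 47.90 d
Faster unit: t = 47.9 d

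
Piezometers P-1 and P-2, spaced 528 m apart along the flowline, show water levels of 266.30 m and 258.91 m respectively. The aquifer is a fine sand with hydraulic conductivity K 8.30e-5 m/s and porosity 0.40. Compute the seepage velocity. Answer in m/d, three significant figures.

Hydraulic gradient i = (266.30 − 258.91) / 528 = 7.39 / 528 = 0.01400
K = 8.30e-5 m/s × 86400 s/d = 7.171 m/d
Darcy flux q = K·i = 7.171 × 0.01400 = 0.1004 m/d
v = Ki/n = 7.171·0.01400/0.40 = 0.2509 m/d

0.251 m/d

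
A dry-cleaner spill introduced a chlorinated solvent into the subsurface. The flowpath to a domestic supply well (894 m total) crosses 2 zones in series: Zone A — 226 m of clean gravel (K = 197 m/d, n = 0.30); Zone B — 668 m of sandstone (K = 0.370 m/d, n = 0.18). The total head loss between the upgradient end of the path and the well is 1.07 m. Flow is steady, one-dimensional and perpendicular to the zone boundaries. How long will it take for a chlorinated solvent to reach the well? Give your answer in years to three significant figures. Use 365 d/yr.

870 years

Steady 1-D flow in series ⇒ the Darcy flux q is identical in every zone and the zone head losses add (resistances L/K in series).
Σ(L/K) = 226/197 + 668/0.370 = 1.147 + 1805 = 1807 d
q = ΔH / Σ(L/K) = 1.07 / 1807 = 5.923e-4 m/d (same in every zone)
Zone A: v = q/n = 5.923e-4/0.30 = 0.001974 m/d → t_A = 226/0.001974 = 114500 d
Zone B: v = q/n = 5.923e-4/0.18 = 0.003290 m/d → t_B = 668/0.003290 = 203000 d
Total t = 114500 + 203000 = 317500 d
   = 317500 / 365 = 870 yr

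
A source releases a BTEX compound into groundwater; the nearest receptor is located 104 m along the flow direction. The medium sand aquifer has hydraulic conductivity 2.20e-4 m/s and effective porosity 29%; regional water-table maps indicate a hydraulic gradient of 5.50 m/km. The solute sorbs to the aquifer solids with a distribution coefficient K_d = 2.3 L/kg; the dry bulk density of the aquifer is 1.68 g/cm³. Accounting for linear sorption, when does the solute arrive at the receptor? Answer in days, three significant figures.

4130 days

K = 2.20e-4 m/s × 86400 s/d = 19.01 m/d
Specific discharge q = 19.01 × 0.0055 = 0.1045 m/d
Seepage velocity v = q / n = 0.1045 / 0.29 = 0.3605 m/d
Retardation R = 1 + ρ_b·K_d/n = 1 + 1.68×2.3/0.29 = 14.32
Contaminant velocity v_c = v/R = 0.3605/14.32 = 0.02517 m/d
t = L/v_c = 104/0.02517 = 4132 d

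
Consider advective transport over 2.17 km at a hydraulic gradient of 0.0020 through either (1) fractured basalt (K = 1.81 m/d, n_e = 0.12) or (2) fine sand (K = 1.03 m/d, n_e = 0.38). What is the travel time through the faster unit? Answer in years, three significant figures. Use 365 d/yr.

Unit 1 (fractured basalt): v = 1.81×0.0020/0.12 = 0.03017 m/d, t = 2170/0.03017 = 71930 d
Unit 2 (fine sand): v = 1.03×0.0020/0.38 = 0.005421 m/d, t = 2170/0.005421 = 400300 d
Faster: 71930 d / 365 = 197 yr

197 years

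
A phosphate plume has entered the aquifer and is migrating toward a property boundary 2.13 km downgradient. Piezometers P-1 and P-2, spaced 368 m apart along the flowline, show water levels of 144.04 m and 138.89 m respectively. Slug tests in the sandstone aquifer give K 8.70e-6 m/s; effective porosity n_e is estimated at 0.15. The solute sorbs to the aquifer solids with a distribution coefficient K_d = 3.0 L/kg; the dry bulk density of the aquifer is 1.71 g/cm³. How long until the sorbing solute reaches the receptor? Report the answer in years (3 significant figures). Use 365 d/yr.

2930 years

Hydraulic gradient i = (144.04 − 138.89) / 368 = 5.15 / 368 = 0.01399
K = 8.70e-6 m/s × 86400 s/d = 0.7517 m/d
q = Ki = 0.7517 × 0.01399 = 0.01052 m/d
Seepage velocity v = q / n = 0.01052 / 0.15 = 0.07013 m/d
Retardation R = 1 + ρ_b·K_d/n = 1 + 1.71×3.0/0.15 = 35.20
Contaminant velocity v_c = v/R = 0.07013/35.20 = 0.001992 m/d
L = 2.13 km = 2130 m
t = L/v_c = 2130/0.001992 = 1.069e6 d
   = 1.069e6/365 = 2930 yr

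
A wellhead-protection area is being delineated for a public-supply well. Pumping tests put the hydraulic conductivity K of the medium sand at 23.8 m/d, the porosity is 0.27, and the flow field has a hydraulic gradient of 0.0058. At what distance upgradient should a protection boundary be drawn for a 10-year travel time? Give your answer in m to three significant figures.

Darcy flux q = K·i = 23.8 × 0.0058 = 0.1380 m/d
v = Ki/n = 23.8·0.0058/0.27 = 0.5113 m/d
T = 10 yr × 365 = 3650 d
L = v × T = 0.5113 × 3650 = 1866 m

1870 m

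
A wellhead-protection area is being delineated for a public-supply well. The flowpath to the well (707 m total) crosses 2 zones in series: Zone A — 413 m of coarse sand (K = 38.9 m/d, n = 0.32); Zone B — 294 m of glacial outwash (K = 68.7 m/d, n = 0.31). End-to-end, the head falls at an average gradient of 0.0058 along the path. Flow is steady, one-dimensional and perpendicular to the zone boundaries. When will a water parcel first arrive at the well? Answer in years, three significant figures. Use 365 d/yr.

Steady 1-D flow in series ⇒ the Darcy flux q is identical in every zone and the zone head losses add (resistances L/K in series).
Σ(L/K) = 413/38.9 + 294/68.7 = 10.62 + 4.279 = 14.90 d
K_eq = L_total / Σ(L/K) = 707 / 14.90 = 47.46 m/d
q = K_eq · i = 47.46 × 0.0058 = 0.2753 m/d (same in every zone)
Zone A: v = q/n = 0.2753/0.32 = 0.8602 m/d → t_A = 413/0.8602 = 480.1 d
Zone B: v = q/n = 0.2753/0.31 = 0.8880 m/d → t_B = 294/0.8880 = 331.1 d
Total t = 480.1 + 331.1 = 811.2 d
   = 811.2 / 365 = 2.22 yr

2.22 years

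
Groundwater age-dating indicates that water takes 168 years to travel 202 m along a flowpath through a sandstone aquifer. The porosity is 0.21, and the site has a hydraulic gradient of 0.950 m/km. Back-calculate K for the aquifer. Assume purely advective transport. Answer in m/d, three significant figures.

0.728 m/d

t = 168 years = 61320 d
v = L / t = 202 / 61320 = 0.003294 m/d
K = v · n / i = 0.003294 × 0.21 / 9.5e-4 = 0.728 m/d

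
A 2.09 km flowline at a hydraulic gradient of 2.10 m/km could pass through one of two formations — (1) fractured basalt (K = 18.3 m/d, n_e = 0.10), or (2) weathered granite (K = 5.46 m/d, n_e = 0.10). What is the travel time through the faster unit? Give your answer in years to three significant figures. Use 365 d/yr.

14.9 years

Unit 1 (fractured basalt): v = 18.3×0.0021/0.10 = 0.3843 m/d, t = 2090/0.3843 = 5438 d
Unit 2 (weathered granite): v = 5.46×0.0021/0.10 = 0.1147 m/d, t = 2090/0.1147 = 18230 d
Faster: 5438 d / 365 = 14.9 yr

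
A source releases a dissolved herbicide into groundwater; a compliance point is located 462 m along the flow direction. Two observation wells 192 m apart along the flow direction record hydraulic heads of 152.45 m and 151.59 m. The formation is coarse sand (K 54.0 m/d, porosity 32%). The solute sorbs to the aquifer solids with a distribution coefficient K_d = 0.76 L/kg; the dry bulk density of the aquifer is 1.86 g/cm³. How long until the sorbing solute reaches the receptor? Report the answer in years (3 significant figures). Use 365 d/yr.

Hydraulic gradient i = (152.45 − 151.59) / 192 = 0.86 / 192 = 0.004479
Darcy flux q = K·i = 54.0 × 0.004479 = 0.2419 m/d
v = Ki/n = 54.0·0.004479/0.32 = 0.7559 m/d
Retardation R = 1 + ρ_b·K_d/n = 1 + 1.86×0.76/0.32 = 5.418
Contaminant velocity v_c = v/R = 0.7559/5.418 = 0.1395 m/d
t = L/v_c = 462/0.1395 = 3311 d
   = 3311/365 = 9.07 yr

9.07 years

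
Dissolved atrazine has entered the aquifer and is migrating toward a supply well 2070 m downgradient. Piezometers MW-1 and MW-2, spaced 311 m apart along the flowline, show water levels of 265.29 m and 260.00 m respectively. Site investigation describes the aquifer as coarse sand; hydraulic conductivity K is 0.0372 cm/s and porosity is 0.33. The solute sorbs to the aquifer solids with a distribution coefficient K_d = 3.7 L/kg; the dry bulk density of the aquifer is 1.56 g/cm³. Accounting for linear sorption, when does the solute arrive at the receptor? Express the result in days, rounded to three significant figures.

23100 days

Hydraulic gradient i = (265.29 − 260.00) / 311 = 5.29 / 311 = 0.01701
K = 0.0372 cm/s × 864 = 32.14 m/d
q = Ki = 32.14 × 0.01701 = 0.5467 m/d
Average linear velocity = 0.5467 / 0.33 = 1.657 m/d
Retardation R = 1 + ρ_b·K_d/n = 1 + 1.56×3.7/0.33 = 18.49
Contaminant velocity v_c = v/R = 1.657/18.49 = 0.08959 m/d
t = L/v_c = 2070/0.08959 = 23100 d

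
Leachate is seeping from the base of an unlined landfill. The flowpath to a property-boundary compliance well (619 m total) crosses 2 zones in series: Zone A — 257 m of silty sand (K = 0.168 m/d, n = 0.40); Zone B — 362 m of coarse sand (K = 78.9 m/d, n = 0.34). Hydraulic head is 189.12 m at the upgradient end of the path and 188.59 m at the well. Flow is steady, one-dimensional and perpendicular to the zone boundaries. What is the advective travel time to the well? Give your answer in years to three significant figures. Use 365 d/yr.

Total head drop ΔH = 189.12 − 188.59 = 0.53 m
Continuity: the same q passes through each zone, so ΔH = q·Σ(L_j/K_j) — the zones act as resistances in series.
Σ(L/K) = 257/0.168 + 362/78.9 = 1530 + 4.588 = 1534 d
q = ΔH / Σ(L/K) = 0.53 / 1534 = 3.454e-4 m/d (same in every zone)
Zone A: v = q/n = 3.454e-4/0.40 = 8.636e-4 m/d → t_A = 257/8.636e-4 = 297600 d
Zone B: v = q/n = 3.454e-4/0.34 = 0.001016 m/d → t_B = 362/0.001016 = 356300 d
Total t = 297600 + 356300 = 653900 d
   = 653900 / 365 = 1790 yr

1790 years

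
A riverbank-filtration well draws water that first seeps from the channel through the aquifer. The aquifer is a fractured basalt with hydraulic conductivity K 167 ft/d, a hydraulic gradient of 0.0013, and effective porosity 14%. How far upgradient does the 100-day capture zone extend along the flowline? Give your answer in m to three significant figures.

47.3 m

K = 167 ft/d × 0.3048 = 50.90 m/d
Specific discharge q = 50.90 × 0.0013 = 0.06617 m/d
v = Ki/n = 50.90·0.0013/0.14 = 0.4727 m/d
L = v × T = 0.4727 × 100 = 47.27 m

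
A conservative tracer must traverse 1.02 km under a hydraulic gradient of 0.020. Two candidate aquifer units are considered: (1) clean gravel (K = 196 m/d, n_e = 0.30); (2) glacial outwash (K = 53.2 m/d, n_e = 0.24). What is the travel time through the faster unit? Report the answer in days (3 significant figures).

78.1 days

Unit 1 (clean gravel): v = 196×0.020/0.30 = 13.07 m/d, t = 1020/13.07 = 78.06 d
Unit 2 (glacial outwash): v = 53.2×0.020/0.24 = 4.433 m/d, t = 1020/4.433 = 230.1 d
Faster unit: t = 78.1 d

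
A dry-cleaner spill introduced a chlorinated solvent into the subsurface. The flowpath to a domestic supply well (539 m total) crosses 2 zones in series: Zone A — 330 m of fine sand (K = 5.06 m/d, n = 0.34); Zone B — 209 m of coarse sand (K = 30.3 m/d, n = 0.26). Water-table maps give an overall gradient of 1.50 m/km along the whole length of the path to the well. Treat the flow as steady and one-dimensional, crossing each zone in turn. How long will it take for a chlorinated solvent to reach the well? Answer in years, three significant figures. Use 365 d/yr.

40.7 years

Steady 1-D flow in series ⇒ the Darcy flux q is identical in every zone and the zone head losses add (resistances L/K in series).
Σ(L/K) = 330/5.06 + 209/30.3 = 65.22 + 6.898 = 72.12 d
K_eq = L_total / Σ(L/K) = 539 / 72.12 = 7.474 m/d
q = K_eq · i = 7.474 × 0.0015 = 0.01121 m/d (same in every zone)
Zone A: v = q/n = 0.01121/0.34 = 0.03297 m/d → t_A = 330/0.03297 = 10010 d
Zone B: v = q/n = 0.01121/0.26 = 0.04312 m/d → t_B = 209/0.04312 = 4847 d
Total t = 10010 + 4847 = 14850 d
   = 14850 / 365 = 40.7 yr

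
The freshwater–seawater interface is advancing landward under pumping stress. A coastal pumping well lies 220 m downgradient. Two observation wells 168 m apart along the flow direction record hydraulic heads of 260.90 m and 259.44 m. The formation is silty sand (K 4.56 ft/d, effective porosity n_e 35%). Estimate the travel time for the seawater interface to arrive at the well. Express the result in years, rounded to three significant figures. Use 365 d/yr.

17.5 years

Hydraulic gradient i = (260.90 − 259.44) / 168 = 1.46 / 168 = 0.008690
K = 4.56 ft/d × 0.3048 = 1.390 m/d
Specific discharge q = 1.390 × 0.008690 = 0.01208 m/d
Seepage velocity v = q / n = 0.01208 / 0.35 = 0.03451 m/d
t = L / v = 220 / 0.03451 = 6375 d
   = 6375 / 365 = 17.5 yr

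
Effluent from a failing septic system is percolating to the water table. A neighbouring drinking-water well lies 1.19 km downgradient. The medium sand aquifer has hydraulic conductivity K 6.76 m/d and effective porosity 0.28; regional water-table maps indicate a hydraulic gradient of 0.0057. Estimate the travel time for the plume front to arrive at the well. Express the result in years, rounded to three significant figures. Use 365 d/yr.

23.7 years

Specific discharge q = 6.76 × 0.0057 = 0.03853 m/d
v = Ki/n = 6.76·0.0057/0.28 = 0.1376 m/d
L = 1.19 km = 1190 m
t = L / v = 1190 / 0.1376 = 8647 d
   = 8647 / 365 = 23.7 yr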